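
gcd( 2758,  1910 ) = 2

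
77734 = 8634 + 69100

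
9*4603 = 41427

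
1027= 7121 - 6094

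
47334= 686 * 69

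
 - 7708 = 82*(  -  94 )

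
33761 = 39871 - 6110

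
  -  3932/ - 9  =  436 + 8/9 = 436.89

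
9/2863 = 9/2863 = 0.00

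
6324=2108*3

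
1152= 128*9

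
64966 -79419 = -14453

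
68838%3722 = 1842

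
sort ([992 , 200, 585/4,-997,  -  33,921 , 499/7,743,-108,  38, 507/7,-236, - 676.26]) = [ - 997 ,- 676.26, - 236, - 108, - 33 , 38, 499/7, 507/7,585/4, 200,  743,921,992]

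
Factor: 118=2^1*59^1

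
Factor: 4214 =2^1 * 7^2*43^1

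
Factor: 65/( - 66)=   -  2^( -1 )*3^( -1 )*5^1*11^( - 1 )*13^1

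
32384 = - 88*( - 368) 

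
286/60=143/30 =4.77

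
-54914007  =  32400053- 87314060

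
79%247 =79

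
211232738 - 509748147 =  - 298515409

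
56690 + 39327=96017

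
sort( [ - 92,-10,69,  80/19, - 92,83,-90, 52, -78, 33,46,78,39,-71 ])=[ - 92,-92 , - 90,- 78,-71,-10, 80/19, 33, 39,46, 52, 69, 78, 83] 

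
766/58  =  13 +6/29 = 13.21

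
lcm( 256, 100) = 6400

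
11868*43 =510324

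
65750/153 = 65750/153 = 429.74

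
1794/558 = 3 + 20/93 = 3.22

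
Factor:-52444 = - 2^2*7^1  *  1873^1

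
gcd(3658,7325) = 1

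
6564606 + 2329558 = 8894164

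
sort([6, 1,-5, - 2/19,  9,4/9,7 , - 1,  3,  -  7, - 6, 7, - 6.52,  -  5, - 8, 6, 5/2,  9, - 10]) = [ - 10 , - 8,-7, - 6.52 ,-6, - 5 , - 5, - 1, - 2/19,4/9,1, 5/2, 3 , 6 , 6,7,7,9,9]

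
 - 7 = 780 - 787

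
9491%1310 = 321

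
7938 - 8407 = -469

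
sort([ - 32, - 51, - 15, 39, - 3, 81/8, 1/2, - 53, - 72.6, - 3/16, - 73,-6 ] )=[ - 73, - 72.6, - 53,-51, - 32, - 15,  -  6, - 3, - 3/16, 1/2,81/8,  39]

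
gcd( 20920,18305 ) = 2615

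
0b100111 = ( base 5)124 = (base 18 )23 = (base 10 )39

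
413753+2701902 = 3115655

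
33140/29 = 1142 + 22/29 =1142.76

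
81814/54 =1515+2/27 = 1515.07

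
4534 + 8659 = 13193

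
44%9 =8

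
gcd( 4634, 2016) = 14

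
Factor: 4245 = 3^1*5^1*283^1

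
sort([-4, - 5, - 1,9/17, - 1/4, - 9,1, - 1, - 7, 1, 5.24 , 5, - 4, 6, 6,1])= [-9, - 7, - 5,-4,-4, - 1, - 1, - 1/4, 9/17, 1,1, 1, 5,5.24, 6, 6]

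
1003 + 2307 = 3310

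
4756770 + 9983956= 14740726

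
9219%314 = 113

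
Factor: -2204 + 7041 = 7^1*691^1 = 4837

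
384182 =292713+91469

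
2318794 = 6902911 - 4584117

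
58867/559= 105 + 4/13 = 105.31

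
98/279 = 98/279 = 0.35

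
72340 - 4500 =67840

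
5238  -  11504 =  - 6266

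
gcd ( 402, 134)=134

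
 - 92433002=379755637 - 472188639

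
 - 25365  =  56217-81582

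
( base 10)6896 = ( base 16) 1AF0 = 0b1101011110000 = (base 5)210041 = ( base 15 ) 209b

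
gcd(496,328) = 8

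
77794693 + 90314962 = 168109655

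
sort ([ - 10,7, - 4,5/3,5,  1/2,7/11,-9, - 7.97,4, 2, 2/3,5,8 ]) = [ - 10,-9,  -  7.97, - 4,1/2,  7/11,2/3,5/3,2,4,5,5,7,8] 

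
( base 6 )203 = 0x4b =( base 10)75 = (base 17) 47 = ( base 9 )83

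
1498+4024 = 5522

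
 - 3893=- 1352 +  - 2541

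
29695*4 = 118780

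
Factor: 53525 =5^2*2141^1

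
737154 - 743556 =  - 6402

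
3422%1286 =850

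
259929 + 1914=261843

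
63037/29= 63037/29 = 2173.69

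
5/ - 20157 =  -1 + 20152/20157 = - 0.00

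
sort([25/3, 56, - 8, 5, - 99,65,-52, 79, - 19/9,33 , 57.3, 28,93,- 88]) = [ - 99, - 88,- 52, -8, - 19/9, 5, 25/3, 28, 33,56, 57.3,  65, 79,  93 ] 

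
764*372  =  284208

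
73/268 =73/268= 0.27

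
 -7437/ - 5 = 7437/5=1487.40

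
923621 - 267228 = 656393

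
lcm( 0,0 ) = 0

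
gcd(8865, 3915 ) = 45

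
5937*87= 516519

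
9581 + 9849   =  19430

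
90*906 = 81540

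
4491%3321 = 1170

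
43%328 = 43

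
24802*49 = 1215298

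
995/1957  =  995/1957 =0.51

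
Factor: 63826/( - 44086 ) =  - 97/67  =  - 67^( - 1)*97^1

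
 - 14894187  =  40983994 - 55878181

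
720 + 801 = 1521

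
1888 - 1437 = 451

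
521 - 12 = 509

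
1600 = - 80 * (  -  20 )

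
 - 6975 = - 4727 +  - 2248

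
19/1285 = 19/1285 = 0.01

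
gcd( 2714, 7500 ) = 2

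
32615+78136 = 110751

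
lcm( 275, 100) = 1100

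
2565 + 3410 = 5975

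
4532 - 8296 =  - 3764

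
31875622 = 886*35977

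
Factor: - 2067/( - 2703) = 13^1*17^( - 1 ) =13/17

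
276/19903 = 276/19903= 0.01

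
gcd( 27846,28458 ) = 306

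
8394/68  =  4197/34 = 123.44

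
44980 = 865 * 52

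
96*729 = 69984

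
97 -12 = 85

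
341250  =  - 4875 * ( - 70)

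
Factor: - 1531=- 1531^1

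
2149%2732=2149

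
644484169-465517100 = 178967069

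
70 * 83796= 5865720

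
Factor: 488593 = 7^1*223^1*313^1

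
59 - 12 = 47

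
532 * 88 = 46816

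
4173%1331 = 180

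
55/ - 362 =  - 1 + 307/362 = - 0.15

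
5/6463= 5/6463  =  0.00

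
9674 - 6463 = 3211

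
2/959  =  2/959 =0.00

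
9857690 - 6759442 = 3098248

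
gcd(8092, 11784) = 4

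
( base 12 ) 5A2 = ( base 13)4CA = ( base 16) 34A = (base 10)842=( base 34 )OQ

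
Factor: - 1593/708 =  - 2^( - 2 )*3^2 =-9/4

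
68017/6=11336+1/6 = 11336.17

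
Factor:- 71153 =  - 71153^1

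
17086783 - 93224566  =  -76137783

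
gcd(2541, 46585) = 847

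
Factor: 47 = 47^1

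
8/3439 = 8/3439 = 0.00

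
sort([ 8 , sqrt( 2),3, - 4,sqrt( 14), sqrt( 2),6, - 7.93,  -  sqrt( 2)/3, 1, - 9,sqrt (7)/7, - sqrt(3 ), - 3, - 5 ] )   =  [ - 9,  -  7.93, - 5,  -  4, - 3 , - sqrt( 3), - sqrt( 2 ) /3, sqrt( 7)/7 , 1,sqrt(2),sqrt(2),  3, sqrt( 14),6, 8]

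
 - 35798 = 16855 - 52653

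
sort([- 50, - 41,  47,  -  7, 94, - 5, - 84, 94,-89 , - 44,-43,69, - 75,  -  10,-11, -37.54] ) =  [ - 89,-84, - 75, - 50, - 44,  -  43 , -41,-37.54,-11, - 10, - 7, - 5,47,69, 94, 94 ]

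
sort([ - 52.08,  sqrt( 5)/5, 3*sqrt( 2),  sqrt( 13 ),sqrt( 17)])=[ - 52.08, sqrt(5)/5, sqrt( 13),  sqrt(17 ), 3*sqrt(2 )] 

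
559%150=109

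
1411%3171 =1411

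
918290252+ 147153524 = 1065443776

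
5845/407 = 5845/407 = 14.36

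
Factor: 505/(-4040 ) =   -  2^( - 3) = - 1/8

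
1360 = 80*17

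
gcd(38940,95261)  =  1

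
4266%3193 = 1073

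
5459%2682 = 95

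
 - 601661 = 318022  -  919683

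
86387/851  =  86387/851 = 101.51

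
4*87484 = 349936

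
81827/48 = 81827/48 = 1704.73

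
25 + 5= 30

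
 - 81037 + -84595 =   -  165632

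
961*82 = 78802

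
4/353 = 4/353 = 0.01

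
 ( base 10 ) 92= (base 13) 71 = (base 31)2U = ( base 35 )2m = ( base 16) 5C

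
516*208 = 107328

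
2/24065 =2/24065 = 0.00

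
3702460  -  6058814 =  - 2356354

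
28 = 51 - 23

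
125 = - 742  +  867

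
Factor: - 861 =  -3^1* 7^1*41^1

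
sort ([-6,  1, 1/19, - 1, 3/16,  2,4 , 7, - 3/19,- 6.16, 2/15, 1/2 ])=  [ - 6.16, - 6,-1 , - 3/19,1/19, 2/15, 3/16, 1/2, 1,2, 4,  7] 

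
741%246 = 3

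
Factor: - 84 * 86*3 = -2^3 * 3^2*7^1*43^1 = - 21672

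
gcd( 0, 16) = 16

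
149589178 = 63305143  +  86284035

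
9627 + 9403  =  19030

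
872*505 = 440360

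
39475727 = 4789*8243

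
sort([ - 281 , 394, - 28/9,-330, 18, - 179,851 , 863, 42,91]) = [-330,- 281, - 179,-28/9,18, 42,91 , 394, 851,863] 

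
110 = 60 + 50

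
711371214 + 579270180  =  1290641394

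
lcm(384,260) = 24960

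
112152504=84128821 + 28023683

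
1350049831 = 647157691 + 702892140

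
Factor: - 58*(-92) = 5336 = 2^3*23^1 * 29^1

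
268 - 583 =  - 315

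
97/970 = 1/10 = 0.10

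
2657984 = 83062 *32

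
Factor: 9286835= 5^1*223^1 * 8329^1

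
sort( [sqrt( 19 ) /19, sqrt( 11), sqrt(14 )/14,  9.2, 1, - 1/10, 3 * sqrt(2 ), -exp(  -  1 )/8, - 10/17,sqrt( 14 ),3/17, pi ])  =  [ -10/17,-1/10, - exp(  -  1 )/8,3/17,sqrt( 19 )/19, sqrt(14 ) /14,1,  pi, sqrt ( 11) , sqrt( 14 ), 3 * sqrt( 2), 9.2] 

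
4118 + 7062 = 11180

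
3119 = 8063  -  4944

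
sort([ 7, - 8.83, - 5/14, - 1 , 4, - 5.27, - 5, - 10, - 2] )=[- 10, - 8.83, - 5.27,-5,  -  2, - 1, - 5/14, 4,7]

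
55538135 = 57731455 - 2193320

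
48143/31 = 1553  =  1553.00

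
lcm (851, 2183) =50209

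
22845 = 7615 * 3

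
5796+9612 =15408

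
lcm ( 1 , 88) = 88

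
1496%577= 342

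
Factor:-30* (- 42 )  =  1260  =  2^2*3^2 *5^1*7^1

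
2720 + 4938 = 7658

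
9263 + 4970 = 14233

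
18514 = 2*9257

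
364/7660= 91/1915 = 0.05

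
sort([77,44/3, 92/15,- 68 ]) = [ - 68, 92/15, 44/3, 77]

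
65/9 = 7 + 2/9 = 7.22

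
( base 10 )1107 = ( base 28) 1bf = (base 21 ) 2AF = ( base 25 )1j7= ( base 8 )2123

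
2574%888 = 798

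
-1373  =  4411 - 5784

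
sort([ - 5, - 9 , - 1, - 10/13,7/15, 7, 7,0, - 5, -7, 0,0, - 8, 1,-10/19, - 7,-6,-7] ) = [ - 9, - 8, - 7, - 7, - 7, - 6, - 5, - 5, - 1,-10/13, - 10/19,0, 0,0,7/15,1,  7,7 ]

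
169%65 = 39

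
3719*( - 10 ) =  - 37190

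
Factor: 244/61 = 4 =2^2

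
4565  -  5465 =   -  900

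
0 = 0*2469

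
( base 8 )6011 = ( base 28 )3Q1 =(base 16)c09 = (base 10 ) 3081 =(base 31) 36c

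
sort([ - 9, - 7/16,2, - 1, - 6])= [-9, - 6,-1  , - 7/16, 2]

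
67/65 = 1 + 2/65 = 1.03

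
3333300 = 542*6150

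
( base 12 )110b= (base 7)5330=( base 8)3533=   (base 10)1883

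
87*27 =2349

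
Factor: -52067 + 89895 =37828 = 2^2*7^2*193^1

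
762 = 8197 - 7435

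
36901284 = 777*47492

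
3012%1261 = 490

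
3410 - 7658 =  - 4248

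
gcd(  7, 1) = 1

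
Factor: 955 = 5^1*191^1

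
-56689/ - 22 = 56689/22 = 2576.77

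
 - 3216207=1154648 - 4370855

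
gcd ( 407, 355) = 1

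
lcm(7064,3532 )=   7064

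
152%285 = 152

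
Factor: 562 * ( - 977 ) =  - 2^1 * 281^1*977^1 = -549074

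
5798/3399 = 5798/3399=1.71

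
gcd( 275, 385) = 55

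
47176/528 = 5897/66 = 89.35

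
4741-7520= - 2779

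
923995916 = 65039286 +858956630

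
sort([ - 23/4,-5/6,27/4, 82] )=[ - 23/4, - 5/6,27/4,  82 ] 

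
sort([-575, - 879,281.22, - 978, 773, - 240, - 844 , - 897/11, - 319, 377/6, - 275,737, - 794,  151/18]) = [-978,-879,- 844,-794,-575, - 319, - 275, - 240,-897/11, 151/18,377/6,281.22,737,  773 ]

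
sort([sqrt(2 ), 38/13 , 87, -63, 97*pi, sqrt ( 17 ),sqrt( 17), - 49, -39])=[ - 63, - 49, - 39,sqrt(2 ), 38/13,sqrt(17),  sqrt( 17),  87,  97*pi]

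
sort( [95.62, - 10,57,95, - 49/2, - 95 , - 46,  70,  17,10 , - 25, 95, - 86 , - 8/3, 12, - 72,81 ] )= [  -  95,-86, - 72, - 46, - 25, - 49/2 , - 10, - 8/3,10 , 12, 17 , 57  ,  70, 81,95,95, 95.62] 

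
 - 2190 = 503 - 2693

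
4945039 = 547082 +4397957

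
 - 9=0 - 9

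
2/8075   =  2/8075 = 0.00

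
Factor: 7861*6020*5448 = 257816902560 = 2^5 * 3^1*5^1*7^2*43^1 * 227^1* 1123^1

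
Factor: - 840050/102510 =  - 3^( - 2)*5^1*17^( - 1) * 53^1*67^( - 1 )* 317^1  =  - 84005/10251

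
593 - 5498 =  - 4905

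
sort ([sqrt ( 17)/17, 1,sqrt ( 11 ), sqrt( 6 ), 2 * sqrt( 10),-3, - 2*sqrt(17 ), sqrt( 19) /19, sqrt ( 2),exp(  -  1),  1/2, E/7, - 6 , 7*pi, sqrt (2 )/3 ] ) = [ -2 * sqrt(17), - 6, - 3,  sqrt( 19) /19, sqrt ( 17 )/17, exp( - 1),E/7,sqrt (2 )/3, 1/2,1,  sqrt(2 ), sqrt(6 ), sqrt ( 11), 2 * sqrt ( 10 ),7*pi] 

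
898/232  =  449/116=3.87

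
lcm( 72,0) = 0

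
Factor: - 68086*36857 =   -  2509445702 = -2^1*59^1*577^1*36857^1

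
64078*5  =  320390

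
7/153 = 7/153 = 0.05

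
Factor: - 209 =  -11^1 * 19^1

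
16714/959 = 17 + 3/7 = 17.43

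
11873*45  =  534285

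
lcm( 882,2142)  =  14994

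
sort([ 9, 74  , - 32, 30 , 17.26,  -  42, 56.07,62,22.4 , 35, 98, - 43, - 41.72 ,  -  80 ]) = [ -80, - 43, - 42,-41.72,-32,9, 17.26,22.4, 30, 35,56.07,62 , 74, 98]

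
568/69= 8+16/69 = 8.23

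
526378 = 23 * 22886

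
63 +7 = 70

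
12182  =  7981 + 4201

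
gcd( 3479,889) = 7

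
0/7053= 0 = 0.00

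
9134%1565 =1309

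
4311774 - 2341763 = 1970011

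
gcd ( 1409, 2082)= 1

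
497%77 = 35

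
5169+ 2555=7724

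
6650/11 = 604 + 6/11 = 604.55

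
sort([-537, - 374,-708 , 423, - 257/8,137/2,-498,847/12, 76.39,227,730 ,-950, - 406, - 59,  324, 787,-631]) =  [ - 950, - 708, - 631, - 537, - 498 , - 406, - 374,- 59, - 257/8,137/2, 847/12,  76.39,227,324, 423,730,787]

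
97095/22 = 97095/22 = 4413.41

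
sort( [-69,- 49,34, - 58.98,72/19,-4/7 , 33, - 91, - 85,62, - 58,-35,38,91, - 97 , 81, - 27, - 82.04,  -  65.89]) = [ - 97, - 91, - 85, - 82.04 , - 69, -65.89, - 58.98 , -58, - 49, - 35, - 27, - 4/7,72/19, 33,34, 38,62,81,91]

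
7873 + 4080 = 11953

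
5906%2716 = 474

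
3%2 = 1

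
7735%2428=451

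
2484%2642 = 2484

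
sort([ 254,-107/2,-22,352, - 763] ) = [ -763 , - 107/2 , - 22, 254 , 352 ]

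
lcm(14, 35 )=70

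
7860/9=2620/3 = 873.33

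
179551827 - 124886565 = 54665262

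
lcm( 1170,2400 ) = 93600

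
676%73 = 19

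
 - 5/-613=5/613 =0.01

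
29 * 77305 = 2241845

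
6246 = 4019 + 2227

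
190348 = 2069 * 92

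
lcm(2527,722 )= 5054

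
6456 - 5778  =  678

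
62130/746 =31065/373 = 83.28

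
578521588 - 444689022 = 133832566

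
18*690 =12420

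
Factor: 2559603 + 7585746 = 3^2*101^1 * 11161^1 =10145349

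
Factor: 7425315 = 3^2*5^1*157^1*1051^1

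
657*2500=1642500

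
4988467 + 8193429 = 13181896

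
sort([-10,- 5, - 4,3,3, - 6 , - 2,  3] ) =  [-10, - 6, - 5, - 4, - 2, 3 , 3 , 3 ] 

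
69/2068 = 69/2068  =  0.03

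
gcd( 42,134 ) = 2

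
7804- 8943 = -1139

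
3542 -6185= - 2643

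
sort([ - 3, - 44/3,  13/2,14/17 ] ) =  [ - 44/3, - 3,14/17, 13/2 ]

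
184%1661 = 184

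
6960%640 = 560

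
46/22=23/11=2.09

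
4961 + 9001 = 13962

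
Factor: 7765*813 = 6312945 =3^1 * 5^1*271^1*1553^1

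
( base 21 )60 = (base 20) 66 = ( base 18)70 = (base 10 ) 126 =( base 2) 1111110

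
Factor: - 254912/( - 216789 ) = 448/381 = 2^6*3^( - 1 )*7^1*127^(- 1)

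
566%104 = 46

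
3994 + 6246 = 10240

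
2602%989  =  624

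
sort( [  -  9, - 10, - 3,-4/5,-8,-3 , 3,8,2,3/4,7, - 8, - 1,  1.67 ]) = [-10,-9,-8,-8, - 3, - 3, - 1, - 4/5,3/4,1.67 , 2, 3,7,8]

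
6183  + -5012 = 1171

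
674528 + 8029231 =8703759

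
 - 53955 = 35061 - 89016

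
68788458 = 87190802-18402344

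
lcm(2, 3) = 6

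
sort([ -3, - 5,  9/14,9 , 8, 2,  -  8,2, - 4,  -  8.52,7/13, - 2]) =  [- 8.52, - 8, - 5,-4, - 3 , - 2,7/13, 9/14,2, 2,8,9]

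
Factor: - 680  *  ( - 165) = 112200 = 2^3* 3^1*5^2*11^1*17^1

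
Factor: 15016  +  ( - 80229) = -65213^1 = -  65213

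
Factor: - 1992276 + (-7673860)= - 2^3 * 19^2*3347^1= - 9666136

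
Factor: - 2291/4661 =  - 29^1 *59^( - 1) = -29/59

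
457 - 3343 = -2886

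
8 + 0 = 8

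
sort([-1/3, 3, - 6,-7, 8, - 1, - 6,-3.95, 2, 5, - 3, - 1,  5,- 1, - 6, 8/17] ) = [  -  7,  -  6, - 6, - 6, - 3.95,- 3,-1, - 1 ,-1,-1/3, 8/17, 2,  3, 5, 5, 8 ]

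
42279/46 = 42279/46 = 919.11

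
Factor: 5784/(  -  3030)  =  -2^2 * 5^( -1 ) * 101^( - 1)*241^1 = - 964/505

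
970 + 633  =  1603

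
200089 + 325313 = 525402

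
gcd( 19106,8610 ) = 82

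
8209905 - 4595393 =3614512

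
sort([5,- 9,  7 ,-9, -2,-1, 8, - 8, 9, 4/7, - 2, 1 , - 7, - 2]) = [ - 9,-9, -8,-7,  -  2, - 2, - 2, - 1, 4/7  ,  1, 5, 7, 8,9 ]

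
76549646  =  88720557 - 12170911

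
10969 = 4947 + 6022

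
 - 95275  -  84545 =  - 179820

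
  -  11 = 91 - 102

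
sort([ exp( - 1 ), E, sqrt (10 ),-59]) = [ - 59,  exp( - 1 ), E, sqrt( 10 )] 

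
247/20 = 247/20 = 12.35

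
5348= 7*764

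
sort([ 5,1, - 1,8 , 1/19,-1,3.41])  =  [ - 1, - 1,1/19 , 1, 3.41, 5, 8 ]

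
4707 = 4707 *1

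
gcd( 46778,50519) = 1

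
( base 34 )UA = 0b10000000110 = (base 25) 1G5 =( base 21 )271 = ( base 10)1030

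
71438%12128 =10798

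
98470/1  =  98470 = 98470.00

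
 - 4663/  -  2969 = 1 + 1694/2969 = 1.57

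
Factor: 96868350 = 2^1*3^2*5^2 * 167^1*1289^1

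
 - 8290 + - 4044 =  - 12334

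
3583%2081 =1502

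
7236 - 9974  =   - 2738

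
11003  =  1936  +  9067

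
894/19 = 894/19 = 47.05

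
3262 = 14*233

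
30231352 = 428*70634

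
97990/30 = 9799/3 = 3266.33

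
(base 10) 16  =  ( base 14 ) 12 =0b10000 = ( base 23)g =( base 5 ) 31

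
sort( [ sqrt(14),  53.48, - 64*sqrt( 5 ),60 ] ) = [ - 64 * sqrt(5 ),sqrt(14 ), 53.48,60]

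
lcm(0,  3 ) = 0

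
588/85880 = 147/21470 = 0.01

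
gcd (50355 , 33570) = 16785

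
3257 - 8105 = - 4848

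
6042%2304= 1434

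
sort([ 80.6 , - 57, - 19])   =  [ - 57, - 19  ,  80.6 ] 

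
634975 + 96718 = 731693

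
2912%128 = 96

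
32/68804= 8/17201 =0.00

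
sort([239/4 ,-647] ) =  [ - 647 , 239/4]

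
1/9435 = 1/9435 = 0.00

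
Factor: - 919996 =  - 2^2*7^1*11^1 * 29^1 *103^1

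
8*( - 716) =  - 5728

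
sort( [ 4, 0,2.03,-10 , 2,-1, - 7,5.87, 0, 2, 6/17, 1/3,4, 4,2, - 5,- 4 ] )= [ - 10, - 7,-5, - 4, - 1, 0, 0, 1/3,  6/17,2 , 2, 2,2.03,4, 4, 4, 5.87 ]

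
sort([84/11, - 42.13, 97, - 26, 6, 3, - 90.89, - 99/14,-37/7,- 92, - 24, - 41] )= [ - 92,-90.89,-42.13, - 41,  -  26,- 24, - 99/14, - 37/7,3,6,  84/11, 97 ]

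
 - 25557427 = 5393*( - 4739)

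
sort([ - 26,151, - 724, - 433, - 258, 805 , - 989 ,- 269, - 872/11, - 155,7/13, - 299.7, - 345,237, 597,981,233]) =[ - 989, - 724 , - 433, - 345, - 299.7, - 269, -258,- 155, - 872/11, - 26, 7/13,151,233,237,597, 805,981 ] 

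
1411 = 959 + 452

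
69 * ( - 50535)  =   -3486915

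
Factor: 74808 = 2^3*3^2* 1039^1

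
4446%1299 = 549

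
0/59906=0 = 0.00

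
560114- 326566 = 233548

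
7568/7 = 1081  +  1/7 = 1081.14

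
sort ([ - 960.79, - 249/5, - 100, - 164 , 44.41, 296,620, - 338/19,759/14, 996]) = [ - 960.79, - 164,  -  100, - 249/5, - 338/19,44.41, 759/14  ,  296, 620,996] 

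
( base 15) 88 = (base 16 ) 80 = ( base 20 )68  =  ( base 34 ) 3q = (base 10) 128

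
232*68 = 15776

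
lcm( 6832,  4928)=300608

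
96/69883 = 96/69883 = 0.00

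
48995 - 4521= 44474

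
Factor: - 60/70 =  - 2^1* 3^1 * 7^( - 1)= - 6/7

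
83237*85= 7075145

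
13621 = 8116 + 5505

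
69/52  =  1 + 17/52= 1.33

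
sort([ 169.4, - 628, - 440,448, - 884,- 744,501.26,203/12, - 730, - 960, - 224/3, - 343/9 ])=[ - 960, - 884, - 744, - 730, - 628, - 440, - 224/3, - 343/9,203/12,169.4,448,501.26 ]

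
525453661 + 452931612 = 978385273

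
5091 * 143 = 728013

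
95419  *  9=858771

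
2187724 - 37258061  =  -35070337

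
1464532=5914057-4449525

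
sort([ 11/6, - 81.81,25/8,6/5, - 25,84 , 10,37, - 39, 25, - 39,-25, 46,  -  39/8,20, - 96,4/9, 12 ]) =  [- 96,- 81.81, - 39,  -  39,-25, - 25, -39/8, 4/9, 6/5, 11/6, 25/8,10, 12, 20,  25,37, 46,  84 ] 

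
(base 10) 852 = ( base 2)1101010100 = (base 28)12C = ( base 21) 1jc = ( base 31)RF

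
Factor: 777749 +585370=1363119= 3^1 * 113^1*4021^1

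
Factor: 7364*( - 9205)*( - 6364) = 431387685680 = 2^4*5^1*7^2*37^1* 43^1*263^2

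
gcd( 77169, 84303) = 87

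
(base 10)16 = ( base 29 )g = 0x10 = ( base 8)20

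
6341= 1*6341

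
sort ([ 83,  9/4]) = [ 9/4, 83 ]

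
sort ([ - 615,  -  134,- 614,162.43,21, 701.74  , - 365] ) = [  -  615,-614, - 365, - 134, 21,162.43,701.74] 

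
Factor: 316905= 3^1*5^1*37^1* 571^1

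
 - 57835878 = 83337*( - 694) 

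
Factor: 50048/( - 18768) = - 2^3*3^( -1 )= -  8/3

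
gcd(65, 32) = 1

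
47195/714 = 66 + 71/714 = 66.10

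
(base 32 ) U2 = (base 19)2CC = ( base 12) 682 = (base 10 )962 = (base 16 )3C2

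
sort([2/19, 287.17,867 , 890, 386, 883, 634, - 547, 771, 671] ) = [ - 547 , 2/19,  287.17, 386,634,  671,771, 867, 883, 890]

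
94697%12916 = 4285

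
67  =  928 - 861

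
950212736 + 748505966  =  1698718702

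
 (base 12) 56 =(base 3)2110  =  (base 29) 28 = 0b1000010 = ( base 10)66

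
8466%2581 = 723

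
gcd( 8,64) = 8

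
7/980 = 1/140 = 0.01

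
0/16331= 0 = 0.00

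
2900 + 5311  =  8211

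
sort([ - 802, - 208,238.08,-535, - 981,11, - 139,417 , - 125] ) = [ - 981, - 802, - 535, - 208, - 139, - 125,11,238.08,417]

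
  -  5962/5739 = -5962/5739 = - 1.04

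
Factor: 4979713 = 4979713^1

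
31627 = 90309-58682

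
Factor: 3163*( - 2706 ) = - 8559078 = - 2^1*3^1*11^1*41^1*3163^1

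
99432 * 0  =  0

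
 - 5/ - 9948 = 5/9948 = 0.00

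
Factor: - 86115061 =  - 199^1 * 643^1 * 673^1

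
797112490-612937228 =184175262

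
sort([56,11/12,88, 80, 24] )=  [11/12,24,56, 80,88]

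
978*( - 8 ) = -7824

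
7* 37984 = 265888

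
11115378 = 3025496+8089882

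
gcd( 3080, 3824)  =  8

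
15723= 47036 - 31313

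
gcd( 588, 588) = 588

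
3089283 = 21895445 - 18806162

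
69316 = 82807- 13491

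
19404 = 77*252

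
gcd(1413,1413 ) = 1413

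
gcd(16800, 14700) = 2100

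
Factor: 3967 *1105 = 5^1*13^1* 17^1* 3967^1= 4383535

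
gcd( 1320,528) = 264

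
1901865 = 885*2149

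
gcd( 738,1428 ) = 6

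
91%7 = 0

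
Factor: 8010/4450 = 3^2*5^(-1) = 9/5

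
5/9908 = 5/9908 = 0.00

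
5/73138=5/73138 = 0.00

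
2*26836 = 53672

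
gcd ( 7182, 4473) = 63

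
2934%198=162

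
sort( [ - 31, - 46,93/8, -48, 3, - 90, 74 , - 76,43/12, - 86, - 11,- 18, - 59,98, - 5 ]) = [ - 90, - 86, - 76, - 59, - 48, - 46,-31, - 18,  -  11, - 5  ,  3, 43/12,93/8,74,98 ]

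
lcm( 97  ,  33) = 3201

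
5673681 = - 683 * ( - 8307)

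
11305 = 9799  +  1506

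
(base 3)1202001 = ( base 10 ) 1270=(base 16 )4F6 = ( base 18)3ga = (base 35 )11A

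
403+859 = 1262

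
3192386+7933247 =11125633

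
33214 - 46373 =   -  13159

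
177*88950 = 15744150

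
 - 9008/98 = -4504/49  =  - 91.92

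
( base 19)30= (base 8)71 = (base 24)29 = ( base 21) 2F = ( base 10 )57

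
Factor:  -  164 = -2^2*41^1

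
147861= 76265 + 71596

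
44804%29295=15509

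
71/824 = 71/824 = 0.09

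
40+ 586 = 626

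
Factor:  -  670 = - 2^1*5^1*67^1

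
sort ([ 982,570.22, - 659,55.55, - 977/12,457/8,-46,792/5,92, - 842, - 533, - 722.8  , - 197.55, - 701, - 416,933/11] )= [ - 842,  -  722.8  ,  -  701 , - 659, - 533 , - 416,- 197.55, - 977/12 , - 46,55.55, 457/8,  933/11,92 , 792/5, 570.22, 982 ] 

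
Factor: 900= 2^2* 3^2*5^2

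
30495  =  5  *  6099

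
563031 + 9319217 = 9882248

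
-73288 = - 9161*8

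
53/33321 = 53/33321 = 0.00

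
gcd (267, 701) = 1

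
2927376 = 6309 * 464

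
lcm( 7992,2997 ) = 23976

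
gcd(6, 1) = 1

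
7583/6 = 7583/6 = 1263.83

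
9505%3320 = 2865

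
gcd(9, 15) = 3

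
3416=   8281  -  4865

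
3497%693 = 32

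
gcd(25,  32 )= 1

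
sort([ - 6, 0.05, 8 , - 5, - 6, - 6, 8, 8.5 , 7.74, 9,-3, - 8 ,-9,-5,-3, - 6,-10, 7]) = [ - 10,-9, - 8, - 6,- 6,-6 , - 6, -5,-5,-3, - 3, 0.05,7, 7.74,8,  8, 8.5, 9]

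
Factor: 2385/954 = 2^ ( - 1)*5^1 = 5/2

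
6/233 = 6/233= 0.03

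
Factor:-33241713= - 3^1*11080571^1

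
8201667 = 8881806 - 680139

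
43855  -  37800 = 6055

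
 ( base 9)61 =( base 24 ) 27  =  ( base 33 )1M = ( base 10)55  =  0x37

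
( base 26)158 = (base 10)814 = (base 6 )3434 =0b1100101110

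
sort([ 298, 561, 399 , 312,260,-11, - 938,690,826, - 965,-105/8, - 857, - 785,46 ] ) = [ - 965, - 938, - 857, -785, - 105/8, - 11, 46,260, 298,312, 399,561, 690 , 826 ] 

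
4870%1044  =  694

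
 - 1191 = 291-1482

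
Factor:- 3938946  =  - 2^1*3^1*11^1 *37^1  *  1613^1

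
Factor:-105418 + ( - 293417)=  - 3^2*5^1*8863^1 = -398835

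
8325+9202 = 17527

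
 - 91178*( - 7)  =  638246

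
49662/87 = 16554/29 = 570.83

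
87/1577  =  87/1577 = 0.06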